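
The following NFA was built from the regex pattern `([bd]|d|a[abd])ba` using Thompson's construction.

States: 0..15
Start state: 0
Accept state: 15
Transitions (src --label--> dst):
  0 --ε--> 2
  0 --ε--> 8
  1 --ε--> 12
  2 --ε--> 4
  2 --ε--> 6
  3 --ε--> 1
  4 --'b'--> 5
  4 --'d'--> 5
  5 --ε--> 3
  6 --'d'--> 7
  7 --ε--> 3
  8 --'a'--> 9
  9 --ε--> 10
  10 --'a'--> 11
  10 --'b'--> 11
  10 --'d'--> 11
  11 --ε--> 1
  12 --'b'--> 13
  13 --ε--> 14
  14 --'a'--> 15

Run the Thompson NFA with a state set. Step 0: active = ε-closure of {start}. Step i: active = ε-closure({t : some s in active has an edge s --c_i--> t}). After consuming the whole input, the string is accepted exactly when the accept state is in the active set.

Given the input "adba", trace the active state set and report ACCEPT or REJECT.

Answer: ACCEPT

Steps:
start: ε-closure({0}) = {0,2,4,6,8}
'a' @ 1: {9,10}
'd' @ 2: {1,11,12}
'b' @ 3: {13,14}
'a' @ 4: {15}  (accept∈set)
end set {15} — state 15 in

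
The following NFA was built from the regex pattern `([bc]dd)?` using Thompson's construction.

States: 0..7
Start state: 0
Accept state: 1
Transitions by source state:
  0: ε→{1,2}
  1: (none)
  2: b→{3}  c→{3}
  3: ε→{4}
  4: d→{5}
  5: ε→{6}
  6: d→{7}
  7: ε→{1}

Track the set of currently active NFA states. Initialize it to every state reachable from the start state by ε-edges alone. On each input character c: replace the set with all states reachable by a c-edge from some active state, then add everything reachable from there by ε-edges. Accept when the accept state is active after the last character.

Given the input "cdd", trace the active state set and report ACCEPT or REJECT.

initial (ε-close {0}): {0,1,2}
'c' @ 1: {3,4}
'd' @ 2: {5,6}
'd' @ 3: {1,7}  [accepting]
final: {1,7}; accept 1 in set

Answer: ACCEPT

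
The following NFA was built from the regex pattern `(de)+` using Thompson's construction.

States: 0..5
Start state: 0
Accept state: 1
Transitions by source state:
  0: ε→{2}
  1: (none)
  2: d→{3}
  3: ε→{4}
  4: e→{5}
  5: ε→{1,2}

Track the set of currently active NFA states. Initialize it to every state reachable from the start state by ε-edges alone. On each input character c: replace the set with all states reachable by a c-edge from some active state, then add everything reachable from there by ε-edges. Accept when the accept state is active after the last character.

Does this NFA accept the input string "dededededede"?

Answer: ACCEPT

Steps:
start: ε-closure({0}) = {0,2}
'd' @ 1: {3,4}
'e' @ 2: {1,2,5}  ✓accept
'd' @ 3: {3,4}
'e' @ 4: {1,2,5}  ✓accept
'd' @ 5: {3,4}
'e' @ 6: {1,2,5}  ✓accept
'd' @ 7: {3,4}
'e' @ 8: {1,2,5}  ✓accept
'd' @ 9: {3,4}
'e' @ 10: {1,2,5}  ✓accept
'd' @ 11: {3,4}
'e' @ 12: {1,2,5}  ✓accept
final: {1,2,5}; accept 1 in set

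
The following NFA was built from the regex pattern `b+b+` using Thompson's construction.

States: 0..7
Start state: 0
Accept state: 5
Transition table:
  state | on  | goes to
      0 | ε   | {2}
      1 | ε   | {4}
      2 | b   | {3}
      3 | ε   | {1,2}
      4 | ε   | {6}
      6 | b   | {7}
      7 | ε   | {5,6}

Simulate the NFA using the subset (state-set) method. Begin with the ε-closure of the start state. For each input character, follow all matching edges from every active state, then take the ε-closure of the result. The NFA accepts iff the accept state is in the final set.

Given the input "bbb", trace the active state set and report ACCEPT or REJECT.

Answer: ACCEPT

Steps:
initial (ε-close {0}): {0,2}
'b' @ 1: {1,2,3,4,6}
'b' @ 2: {1,2,3,4,5,6,7}  ✓accept
'b' @ 3: {1,2,3,4,5,6,7}  ✓accept
after full input: {1,2,3,4,5,6,7}  (accept=5 in)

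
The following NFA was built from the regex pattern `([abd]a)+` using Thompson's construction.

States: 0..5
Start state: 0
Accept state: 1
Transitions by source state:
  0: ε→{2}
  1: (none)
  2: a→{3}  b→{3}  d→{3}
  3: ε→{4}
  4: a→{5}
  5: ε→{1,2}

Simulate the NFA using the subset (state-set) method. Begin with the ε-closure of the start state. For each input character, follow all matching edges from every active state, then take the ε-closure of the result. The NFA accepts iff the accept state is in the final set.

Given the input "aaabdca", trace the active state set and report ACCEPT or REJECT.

S₀ = ε-closure({0}) = {0,2}
'a' @ 1: {3,4}
'a' @ 2: {1,2,5}  (accept∈set)
'a' @ 3: {3,4}
'b' @ 4: {}  — no active states
rest 'dca' ignored (set empty)
final: {}; accept 1 not in set

Answer: REJECT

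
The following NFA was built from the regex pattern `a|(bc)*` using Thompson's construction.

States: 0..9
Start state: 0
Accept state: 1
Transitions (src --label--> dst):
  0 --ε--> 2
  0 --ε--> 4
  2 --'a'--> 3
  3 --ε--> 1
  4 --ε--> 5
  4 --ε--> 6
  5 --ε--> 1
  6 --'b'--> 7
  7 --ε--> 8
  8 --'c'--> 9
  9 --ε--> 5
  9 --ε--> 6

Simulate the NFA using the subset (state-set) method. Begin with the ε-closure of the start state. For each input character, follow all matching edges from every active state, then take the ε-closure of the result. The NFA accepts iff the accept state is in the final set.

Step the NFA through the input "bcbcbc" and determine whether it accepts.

Answer: ACCEPT

Trace:
initial (ε-close {0}): {0,1,2,4,5,6}
'b' @ 1: {7,8}
'c' @ 2: {1,5,6,9}  [accepting]
'b' @ 3: {7,8}
'c' @ 4: {1,5,6,9}  [accepting]
'b' @ 5: {7,8}
'c' @ 6: {1,5,6,9}  [accepting]
final: {1,5,6,9}; accept 1 in set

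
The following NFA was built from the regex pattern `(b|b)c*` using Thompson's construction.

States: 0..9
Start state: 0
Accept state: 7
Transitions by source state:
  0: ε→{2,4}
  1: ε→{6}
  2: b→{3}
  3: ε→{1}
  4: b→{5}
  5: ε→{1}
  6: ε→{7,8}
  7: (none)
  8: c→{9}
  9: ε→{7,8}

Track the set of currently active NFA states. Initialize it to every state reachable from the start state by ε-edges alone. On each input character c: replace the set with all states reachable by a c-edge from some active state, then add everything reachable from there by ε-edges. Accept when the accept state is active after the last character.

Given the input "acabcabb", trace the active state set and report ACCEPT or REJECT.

Answer: REJECT

Steps:
initial (ε-close {0}): {0,2,4}
'a' @ 1: {}  — dead — no transitions
rest 'cabcabb' ignored (set empty)
final: {}; accept 7 not in set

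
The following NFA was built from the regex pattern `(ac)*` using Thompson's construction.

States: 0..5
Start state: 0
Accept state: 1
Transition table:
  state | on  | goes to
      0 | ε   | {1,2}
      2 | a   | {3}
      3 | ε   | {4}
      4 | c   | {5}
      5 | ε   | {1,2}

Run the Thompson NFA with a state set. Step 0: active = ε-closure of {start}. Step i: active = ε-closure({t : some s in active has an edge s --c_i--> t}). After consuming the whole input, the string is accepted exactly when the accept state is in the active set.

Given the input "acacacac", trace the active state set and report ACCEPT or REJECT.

Answer: ACCEPT

Steps:
start: ε-closure({0}) = {0,1,2}
'a' @ 1: {3,4}
'c' @ 2: {1,2,5}  ✓accept
'a' @ 3: {3,4}
'c' @ 4: {1,2,5}  ✓accept
'a' @ 5: {3,4}
'c' @ 6: {1,2,5}  ✓accept
'a' @ 7: {3,4}
'c' @ 8: {1,2,5}  ✓accept
end set {1,2,5} — state 1 in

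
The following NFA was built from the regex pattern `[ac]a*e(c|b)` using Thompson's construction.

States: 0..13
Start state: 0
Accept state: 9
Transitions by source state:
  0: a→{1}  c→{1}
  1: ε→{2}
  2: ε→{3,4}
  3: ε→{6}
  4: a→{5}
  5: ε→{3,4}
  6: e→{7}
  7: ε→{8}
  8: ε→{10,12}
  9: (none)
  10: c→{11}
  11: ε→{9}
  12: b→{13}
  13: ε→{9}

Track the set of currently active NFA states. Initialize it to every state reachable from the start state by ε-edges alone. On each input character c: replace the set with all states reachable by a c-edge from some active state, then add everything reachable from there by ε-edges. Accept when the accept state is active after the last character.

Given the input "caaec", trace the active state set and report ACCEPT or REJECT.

Answer: ACCEPT

Steps:
initial (ε-close {0}): {0}
'c' @ 1: {1,2,3,4,6}
'a' @ 2: {3,4,5,6}
'a' @ 3: {3,4,5,6}
'e' @ 4: {7,8,10,12}
'c' @ 5: {9,11}  (accept∈set)
end set {9,11} — state 9 in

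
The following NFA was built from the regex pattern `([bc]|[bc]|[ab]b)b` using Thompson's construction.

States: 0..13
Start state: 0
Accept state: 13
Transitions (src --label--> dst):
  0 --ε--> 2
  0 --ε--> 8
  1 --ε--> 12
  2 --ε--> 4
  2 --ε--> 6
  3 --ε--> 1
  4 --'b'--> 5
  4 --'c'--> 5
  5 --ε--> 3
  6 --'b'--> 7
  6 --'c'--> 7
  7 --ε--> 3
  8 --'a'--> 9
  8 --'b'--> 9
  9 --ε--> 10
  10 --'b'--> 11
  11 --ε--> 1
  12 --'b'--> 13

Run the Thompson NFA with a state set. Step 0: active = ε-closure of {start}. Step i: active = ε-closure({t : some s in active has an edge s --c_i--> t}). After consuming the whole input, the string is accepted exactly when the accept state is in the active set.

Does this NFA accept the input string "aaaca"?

start: ε-closure({0}) = {0,2,4,6,8}
'a' @ 1: {9,10}
'a' @ 2: {}  — no active states
rest 'aca' ignored (set empty)
after full input: {}  (accept=13 not in)

Answer: REJECT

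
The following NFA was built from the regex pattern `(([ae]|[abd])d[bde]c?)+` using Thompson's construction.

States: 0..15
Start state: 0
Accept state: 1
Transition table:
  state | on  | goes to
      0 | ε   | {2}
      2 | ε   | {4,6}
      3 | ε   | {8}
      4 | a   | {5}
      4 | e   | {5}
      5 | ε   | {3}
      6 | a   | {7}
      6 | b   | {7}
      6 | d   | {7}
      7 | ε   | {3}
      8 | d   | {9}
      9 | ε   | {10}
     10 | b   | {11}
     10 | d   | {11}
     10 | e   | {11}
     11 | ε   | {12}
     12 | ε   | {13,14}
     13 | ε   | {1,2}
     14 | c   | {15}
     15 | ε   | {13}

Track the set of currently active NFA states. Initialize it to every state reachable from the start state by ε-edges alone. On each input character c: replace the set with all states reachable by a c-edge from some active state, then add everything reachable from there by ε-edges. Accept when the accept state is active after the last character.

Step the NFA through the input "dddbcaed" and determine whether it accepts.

Answer: REJECT

Derivation:
S₀ = ε-closure({0}) = {0,2,4,6}
'd' @ 1: {3,7,8}
'd' @ 2: {9,10}
'd' @ 3: {1,2,4,6,11,12,13,14}  (accept∈set)
'b' @ 4: {3,7,8}
'c' @ 5: {}  — dead — no transitions
rest 'aed' ignored (set empty)
end set {} — state 1 not in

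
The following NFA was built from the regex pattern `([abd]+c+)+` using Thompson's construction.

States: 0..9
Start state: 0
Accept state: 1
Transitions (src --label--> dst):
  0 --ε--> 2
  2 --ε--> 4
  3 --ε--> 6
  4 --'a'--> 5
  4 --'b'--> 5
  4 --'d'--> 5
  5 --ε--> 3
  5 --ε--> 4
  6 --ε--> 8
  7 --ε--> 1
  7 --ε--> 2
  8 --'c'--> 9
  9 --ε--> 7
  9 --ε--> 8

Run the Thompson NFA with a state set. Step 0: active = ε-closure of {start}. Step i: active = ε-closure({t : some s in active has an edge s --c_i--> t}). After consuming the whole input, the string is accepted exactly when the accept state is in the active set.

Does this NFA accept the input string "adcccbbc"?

initial (ε-close {0}): {0,2,4}
'a' @ 1: {3,4,5,6,8}
'd' @ 2: {3,4,5,6,8}
'c' @ 3: {1,2,4,7,8,9}  (accept∈set)
'c' @ 4: {1,2,4,7,8,9}  (accept∈set)
'c' @ 5: {1,2,4,7,8,9}  (accept∈set)
'b' @ 6: {3,4,5,6,8}
'b' @ 7: {3,4,5,6,8}
'c' @ 8: {1,2,4,7,8,9}  (accept∈set)
after full input: {1,2,4,7,8,9}  (accept=1 in)

Answer: ACCEPT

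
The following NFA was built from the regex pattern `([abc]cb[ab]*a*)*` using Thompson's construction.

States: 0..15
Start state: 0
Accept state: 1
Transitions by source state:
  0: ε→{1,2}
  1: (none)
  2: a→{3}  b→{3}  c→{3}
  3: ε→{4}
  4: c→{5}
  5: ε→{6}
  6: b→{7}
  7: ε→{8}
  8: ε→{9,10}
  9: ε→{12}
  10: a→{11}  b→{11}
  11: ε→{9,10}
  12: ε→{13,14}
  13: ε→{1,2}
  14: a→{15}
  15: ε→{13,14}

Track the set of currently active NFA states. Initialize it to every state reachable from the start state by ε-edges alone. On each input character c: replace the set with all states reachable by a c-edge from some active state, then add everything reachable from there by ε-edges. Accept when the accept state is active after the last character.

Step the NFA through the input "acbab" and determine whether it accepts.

start: ε-closure({0}) = {0,1,2}
'a' @ 1: {3,4}
'c' @ 2: {5,6}
'b' @ 3: {1,2,7,8,9,10,12,13,14}  [accepting]
'a' @ 4: {1,2,3,4,9,10,11,12,13,14,15}  [accepting]
'b' @ 5: {1,2,3,4,9,10,11,12,13,14}  [accepting]
after full input: {1,2,3,4,9,10,11,12,13,14}  (accept=1 in)

Answer: ACCEPT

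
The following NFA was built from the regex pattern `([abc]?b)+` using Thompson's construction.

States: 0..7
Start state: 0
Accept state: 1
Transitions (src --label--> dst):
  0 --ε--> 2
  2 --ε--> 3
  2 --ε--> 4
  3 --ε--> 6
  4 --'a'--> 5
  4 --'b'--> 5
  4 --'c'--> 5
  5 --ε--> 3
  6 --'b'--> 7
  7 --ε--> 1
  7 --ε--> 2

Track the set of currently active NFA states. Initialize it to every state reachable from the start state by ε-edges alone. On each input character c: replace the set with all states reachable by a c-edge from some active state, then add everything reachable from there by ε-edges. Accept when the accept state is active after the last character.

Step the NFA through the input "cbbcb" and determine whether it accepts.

Answer: ACCEPT

Steps:
S₀ = ε-closure({0}) = {0,2,3,4,6}
'c' @ 1: {3,5,6}
'b' @ 2: {1,2,3,4,6,7}  (accept∈set)
'b' @ 3: {1,2,3,4,5,6,7}  (accept∈set)
'c' @ 4: {3,5,6}
'b' @ 5: {1,2,3,4,6,7}  (accept∈set)
end set {1,2,3,4,6,7} — state 1 in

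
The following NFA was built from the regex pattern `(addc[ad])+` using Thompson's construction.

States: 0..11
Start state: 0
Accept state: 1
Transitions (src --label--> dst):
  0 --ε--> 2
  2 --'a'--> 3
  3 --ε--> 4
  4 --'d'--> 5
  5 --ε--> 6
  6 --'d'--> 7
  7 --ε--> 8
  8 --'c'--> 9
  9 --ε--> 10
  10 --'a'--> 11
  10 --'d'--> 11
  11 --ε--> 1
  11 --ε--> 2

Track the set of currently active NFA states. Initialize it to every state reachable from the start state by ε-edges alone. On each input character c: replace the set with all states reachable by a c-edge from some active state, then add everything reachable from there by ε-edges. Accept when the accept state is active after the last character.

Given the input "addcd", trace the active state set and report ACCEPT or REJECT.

Answer: ACCEPT

Derivation:
initial (ε-close {0}): {0,2}
'a' @ 1: {3,4}
'd' @ 2: {5,6}
'd' @ 3: {7,8}
'c' @ 4: {9,10}
'd' @ 5: {1,2,11}  [accepting]
end set {1,2,11} — state 1 in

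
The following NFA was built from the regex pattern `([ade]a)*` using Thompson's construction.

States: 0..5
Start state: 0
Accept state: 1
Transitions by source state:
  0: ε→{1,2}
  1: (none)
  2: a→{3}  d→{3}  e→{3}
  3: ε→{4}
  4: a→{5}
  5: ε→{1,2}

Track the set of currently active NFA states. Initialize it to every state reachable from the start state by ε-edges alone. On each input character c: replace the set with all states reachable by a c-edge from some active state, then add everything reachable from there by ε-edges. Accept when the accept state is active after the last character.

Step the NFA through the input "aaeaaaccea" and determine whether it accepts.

initial (ε-close {0}): {0,1,2}
'a' @ 1: {3,4}
'a' @ 2: {1,2,5}  ✓accept
'e' @ 3: {3,4}
'a' @ 4: {1,2,5}  ✓accept
'a' @ 5: {3,4}
'a' @ 6: {1,2,5}  ✓accept
'c' @ 7: {}  — dead — no transitions
rest 'cea' ignored (set empty)
end set {} — state 1 not in

Answer: REJECT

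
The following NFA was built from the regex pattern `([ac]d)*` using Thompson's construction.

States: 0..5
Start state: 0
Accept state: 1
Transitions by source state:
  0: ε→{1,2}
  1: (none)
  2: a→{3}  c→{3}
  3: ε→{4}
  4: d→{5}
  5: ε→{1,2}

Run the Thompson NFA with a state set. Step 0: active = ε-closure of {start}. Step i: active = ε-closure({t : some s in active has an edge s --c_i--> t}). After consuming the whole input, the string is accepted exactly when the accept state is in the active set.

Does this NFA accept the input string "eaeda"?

start: ε-closure({0}) = {0,1,2}
'e' @ 1: {}  — dead — no transitions
rest 'aeda' ignored (set empty)
end set {} — state 1 not in

Answer: REJECT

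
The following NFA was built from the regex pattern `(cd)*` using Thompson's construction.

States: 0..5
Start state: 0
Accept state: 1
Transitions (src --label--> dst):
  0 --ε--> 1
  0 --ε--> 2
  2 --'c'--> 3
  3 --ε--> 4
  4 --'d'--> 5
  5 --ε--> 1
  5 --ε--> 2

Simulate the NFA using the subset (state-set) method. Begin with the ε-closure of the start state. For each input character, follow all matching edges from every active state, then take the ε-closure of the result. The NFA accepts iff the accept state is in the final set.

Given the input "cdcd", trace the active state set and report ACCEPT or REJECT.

Answer: ACCEPT

Derivation:
initial (ε-close {0}): {0,1,2}
'c' @ 1: {3,4}
'd' @ 2: {1,2,5}  (accept∈set)
'c' @ 3: {3,4}
'd' @ 4: {1,2,5}  (accept∈set)
after full input: {1,2,5}  (accept=1 in)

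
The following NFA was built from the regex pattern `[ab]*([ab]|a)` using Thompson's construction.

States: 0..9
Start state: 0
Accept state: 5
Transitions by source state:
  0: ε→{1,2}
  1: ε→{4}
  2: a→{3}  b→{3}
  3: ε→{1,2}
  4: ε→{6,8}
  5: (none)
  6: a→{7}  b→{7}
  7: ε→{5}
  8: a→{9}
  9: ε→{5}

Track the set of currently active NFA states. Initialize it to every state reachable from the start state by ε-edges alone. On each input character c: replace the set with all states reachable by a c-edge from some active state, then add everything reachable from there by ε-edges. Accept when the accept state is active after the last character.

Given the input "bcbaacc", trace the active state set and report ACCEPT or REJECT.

Answer: REJECT

Derivation:
S₀ = ε-closure({0}) = {0,1,2,4,6,8}
'b' @ 1: {1,2,3,4,5,6,7,8}  ✓accept
'c' @ 2: {}  — dead — no transitions
rest 'baacc' ignored (set empty)
end set {} — state 5 not in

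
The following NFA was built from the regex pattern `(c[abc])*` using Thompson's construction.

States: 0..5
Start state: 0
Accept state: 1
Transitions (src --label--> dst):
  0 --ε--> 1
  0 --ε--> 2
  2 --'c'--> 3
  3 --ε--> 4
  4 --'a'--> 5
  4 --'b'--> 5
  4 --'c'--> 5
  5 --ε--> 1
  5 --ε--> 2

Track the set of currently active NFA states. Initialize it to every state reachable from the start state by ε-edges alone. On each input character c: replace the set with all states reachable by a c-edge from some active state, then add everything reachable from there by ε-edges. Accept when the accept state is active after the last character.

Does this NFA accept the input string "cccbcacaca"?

initial (ε-close {0}): {0,1,2}
'c' @ 1: {3,4}
'c' @ 2: {1,2,5}  ✓accept
'c' @ 3: {3,4}
'b' @ 4: {1,2,5}  ✓accept
'c' @ 5: {3,4}
'a' @ 6: {1,2,5}  ✓accept
'c' @ 7: {3,4}
'a' @ 8: {1,2,5}  ✓accept
'c' @ 9: {3,4}
'a' @ 10: {1,2,5}  ✓accept
end set {1,2,5} — state 1 in

Answer: ACCEPT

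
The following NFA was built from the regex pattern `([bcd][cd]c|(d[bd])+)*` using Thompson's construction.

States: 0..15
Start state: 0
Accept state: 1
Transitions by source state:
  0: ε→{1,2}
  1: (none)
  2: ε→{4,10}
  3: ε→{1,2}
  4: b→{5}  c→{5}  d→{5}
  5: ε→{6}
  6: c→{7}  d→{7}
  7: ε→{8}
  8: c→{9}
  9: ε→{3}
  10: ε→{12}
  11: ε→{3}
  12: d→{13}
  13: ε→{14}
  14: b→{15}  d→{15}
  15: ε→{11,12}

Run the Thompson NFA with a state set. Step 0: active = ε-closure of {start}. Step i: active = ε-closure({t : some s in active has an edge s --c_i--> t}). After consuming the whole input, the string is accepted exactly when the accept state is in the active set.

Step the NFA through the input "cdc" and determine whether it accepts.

Answer: ACCEPT

Derivation:
S₀ = ε-closure({0}) = {0,1,2,4,10,12}
'c' @ 1: {5,6}
'd' @ 2: {7,8}
'c' @ 3: {1,2,3,4,9,10,12}  ✓accept
after full input: {1,2,3,4,9,10,12}  (accept=1 in)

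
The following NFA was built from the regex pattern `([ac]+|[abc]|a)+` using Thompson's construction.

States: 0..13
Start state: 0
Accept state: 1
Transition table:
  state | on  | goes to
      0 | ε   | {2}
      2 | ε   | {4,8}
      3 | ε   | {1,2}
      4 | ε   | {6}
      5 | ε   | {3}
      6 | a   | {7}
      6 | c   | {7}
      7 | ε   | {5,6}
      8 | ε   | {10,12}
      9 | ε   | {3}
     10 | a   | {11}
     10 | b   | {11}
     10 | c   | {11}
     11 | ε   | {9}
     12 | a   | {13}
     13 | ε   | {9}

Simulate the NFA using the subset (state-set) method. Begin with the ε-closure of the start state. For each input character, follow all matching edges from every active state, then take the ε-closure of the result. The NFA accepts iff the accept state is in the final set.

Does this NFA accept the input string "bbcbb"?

start: ε-closure({0}) = {0,2,4,6,8,10,12}
'b' @ 1: {1,2,3,4,6,8,9,10,11,12}  [accepting]
'b' @ 2: {1,2,3,4,6,8,9,10,11,12}  [accepting]
'c' @ 3: {1,2,3,4,5,6,7,8,9,10,11,12}  [accepting]
'b' @ 4: {1,2,3,4,6,8,9,10,11,12}  [accepting]
'b' @ 5: {1,2,3,4,6,8,9,10,11,12}  [accepting]
after full input: {1,2,3,4,6,8,9,10,11,12}  (accept=1 in)

Answer: ACCEPT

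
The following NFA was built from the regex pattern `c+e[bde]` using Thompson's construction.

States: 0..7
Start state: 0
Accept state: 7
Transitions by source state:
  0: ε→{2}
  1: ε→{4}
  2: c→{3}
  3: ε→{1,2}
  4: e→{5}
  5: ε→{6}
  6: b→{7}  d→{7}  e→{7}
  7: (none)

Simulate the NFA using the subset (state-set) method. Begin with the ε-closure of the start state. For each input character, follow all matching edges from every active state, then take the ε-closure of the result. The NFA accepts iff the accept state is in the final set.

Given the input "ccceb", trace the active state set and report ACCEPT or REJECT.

Answer: ACCEPT

Steps:
initial (ε-close {0}): {0,2}
'c' @ 1: {1,2,3,4}
'c' @ 2: {1,2,3,4}
'c' @ 3: {1,2,3,4}
'e' @ 4: {5,6}
'b' @ 5: {7}  (accept∈set)
after full input: {7}  (accept=7 in)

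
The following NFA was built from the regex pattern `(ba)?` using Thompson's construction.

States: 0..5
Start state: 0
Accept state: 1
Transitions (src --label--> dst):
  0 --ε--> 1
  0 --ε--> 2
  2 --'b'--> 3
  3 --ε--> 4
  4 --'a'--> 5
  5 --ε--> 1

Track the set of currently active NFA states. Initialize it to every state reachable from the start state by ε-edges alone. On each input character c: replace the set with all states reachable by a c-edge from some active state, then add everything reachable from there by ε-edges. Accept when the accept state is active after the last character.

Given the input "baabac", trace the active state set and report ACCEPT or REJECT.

initial (ε-close {0}): {0,1,2}
'b' @ 1: {3,4}
'a' @ 2: {1,5}  (accept∈set)
'a' @ 3: {}  — state set empty
rest 'bac' ignored (set empty)
final: {}; accept 1 not in set

Answer: REJECT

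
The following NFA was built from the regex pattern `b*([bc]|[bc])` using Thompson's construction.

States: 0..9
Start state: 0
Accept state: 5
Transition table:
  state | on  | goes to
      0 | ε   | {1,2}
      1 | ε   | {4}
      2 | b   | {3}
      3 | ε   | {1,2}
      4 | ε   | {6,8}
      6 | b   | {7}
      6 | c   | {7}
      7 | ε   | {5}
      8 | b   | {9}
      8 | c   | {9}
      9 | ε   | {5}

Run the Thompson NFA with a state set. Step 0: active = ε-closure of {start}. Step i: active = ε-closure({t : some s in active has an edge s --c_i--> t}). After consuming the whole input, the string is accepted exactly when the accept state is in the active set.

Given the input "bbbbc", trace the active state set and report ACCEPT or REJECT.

S₀ = ε-closure({0}) = {0,1,2,4,6,8}
'b' @ 1: {1,2,3,4,5,6,7,8,9}  ✓accept
'b' @ 2: {1,2,3,4,5,6,7,8,9}  ✓accept
'b' @ 3: {1,2,3,4,5,6,7,8,9}  ✓accept
'b' @ 4: {1,2,3,4,5,6,7,8,9}  ✓accept
'c' @ 5: {5,7,9}  ✓accept
end set {5,7,9} — state 5 in

Answer: ACCEPT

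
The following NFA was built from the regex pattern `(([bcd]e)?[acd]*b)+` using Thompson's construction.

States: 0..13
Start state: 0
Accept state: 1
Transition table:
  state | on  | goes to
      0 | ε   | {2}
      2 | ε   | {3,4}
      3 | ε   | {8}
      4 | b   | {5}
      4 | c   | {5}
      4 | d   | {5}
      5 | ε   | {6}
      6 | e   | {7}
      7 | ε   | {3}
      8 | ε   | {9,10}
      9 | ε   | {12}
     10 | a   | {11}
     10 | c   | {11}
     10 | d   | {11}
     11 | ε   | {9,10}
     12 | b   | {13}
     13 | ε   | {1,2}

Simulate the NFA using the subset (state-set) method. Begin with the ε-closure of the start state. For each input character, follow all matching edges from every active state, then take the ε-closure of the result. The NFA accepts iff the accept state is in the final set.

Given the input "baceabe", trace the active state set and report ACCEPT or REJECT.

Answer: REJECT

Steps:
S₀ = ε-closure({0}) = {0,2,3,4,8,9,10,12}
'b' @ 1: {1,2,3,4,5,6,8,9,10,12,13}  ✓accept
'a' @ 2: {9,10,11,12}
'c' @ 3: {9,10,11,12}
'e' @ 4: {}  — state set empty
rest 'abe' ignored (set empty)
after full input: {}  (accept=1 not in)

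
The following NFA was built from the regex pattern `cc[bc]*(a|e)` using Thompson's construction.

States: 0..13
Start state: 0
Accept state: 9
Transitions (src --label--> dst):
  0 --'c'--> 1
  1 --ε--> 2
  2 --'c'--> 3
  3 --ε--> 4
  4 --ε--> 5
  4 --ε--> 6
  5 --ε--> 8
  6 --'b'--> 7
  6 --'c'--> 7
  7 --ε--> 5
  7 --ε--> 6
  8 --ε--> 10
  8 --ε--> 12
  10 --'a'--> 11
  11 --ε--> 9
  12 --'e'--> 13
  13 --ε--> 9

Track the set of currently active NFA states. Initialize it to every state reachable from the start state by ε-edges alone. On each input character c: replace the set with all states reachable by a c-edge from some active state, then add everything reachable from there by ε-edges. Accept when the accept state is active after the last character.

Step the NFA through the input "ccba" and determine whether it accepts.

initial (ε-close {0}): {0}
'c' @ 1: {1,2}
'c' @ 2: {3,4,5,6,8,10,12}
'b' @ 3: {5,6,7,8,10,12}
'a' @ 4: {9,11}  ✓accept
final: {9,11}; accept 9 in set

Answer: ACCEPT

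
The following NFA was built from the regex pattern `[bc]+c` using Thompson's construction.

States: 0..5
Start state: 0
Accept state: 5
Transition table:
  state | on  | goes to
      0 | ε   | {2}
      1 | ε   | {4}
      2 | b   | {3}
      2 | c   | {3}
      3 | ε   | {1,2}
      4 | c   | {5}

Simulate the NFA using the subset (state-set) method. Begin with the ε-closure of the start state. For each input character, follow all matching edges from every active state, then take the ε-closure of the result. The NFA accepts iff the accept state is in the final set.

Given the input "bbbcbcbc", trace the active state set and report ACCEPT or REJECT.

initial (ε-close {0}): {0,2}
'b' @ 1: {1,2,3,4}
'b' @ 2: {1,2,3,4}
'b' @ 3: {1,2,3,4}
'c' @ 4: {1,2,3,4,5}  (accept∈set)
'b' @ 5: {1,2,3,4}
'c' @ 6: {1,2,3,4,5}  (accept∈set)
'b' @ 7: {1,2,3,4}
'c' @ 8: {1,2,3,4,5}  (accept∈set)
after full input: {1,2,3,4,5}  (accept=5 in)

Answer: ACCEPT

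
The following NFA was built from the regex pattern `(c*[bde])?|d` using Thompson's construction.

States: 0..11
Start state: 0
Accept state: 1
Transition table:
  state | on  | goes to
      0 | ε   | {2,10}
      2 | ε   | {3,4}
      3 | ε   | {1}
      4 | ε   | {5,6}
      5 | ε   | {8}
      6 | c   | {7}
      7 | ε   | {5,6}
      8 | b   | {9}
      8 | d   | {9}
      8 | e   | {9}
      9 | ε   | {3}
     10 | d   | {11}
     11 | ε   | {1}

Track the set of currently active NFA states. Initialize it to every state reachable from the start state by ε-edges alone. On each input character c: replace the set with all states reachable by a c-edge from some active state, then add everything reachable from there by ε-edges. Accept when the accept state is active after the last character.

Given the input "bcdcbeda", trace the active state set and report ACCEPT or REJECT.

Answer: REJECT

Steps:
initial (ε-close {0}): {0,1,2,3,4,5,6,8,10}
'b' @ 1: {1,3,9}  ✓accept
'c' @ 2: {}  — no active states
rest 'dcbeda' ignored (set empty)
after full input: {}  (accept=1 not in)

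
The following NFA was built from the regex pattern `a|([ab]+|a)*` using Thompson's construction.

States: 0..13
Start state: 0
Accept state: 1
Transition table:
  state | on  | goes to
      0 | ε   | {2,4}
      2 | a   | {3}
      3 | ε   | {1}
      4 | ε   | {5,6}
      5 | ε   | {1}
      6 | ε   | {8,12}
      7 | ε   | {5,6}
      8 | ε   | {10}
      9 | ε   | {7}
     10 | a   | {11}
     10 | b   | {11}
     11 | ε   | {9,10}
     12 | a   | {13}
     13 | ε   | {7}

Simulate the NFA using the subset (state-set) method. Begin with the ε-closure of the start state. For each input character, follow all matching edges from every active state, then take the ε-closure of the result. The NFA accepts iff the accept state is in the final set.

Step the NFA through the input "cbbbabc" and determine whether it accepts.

Answer: REJECT

Steps:
initial (ε-close {0}): {0,1,2,4,5,6,8,10,12}
'c' @ 1: {}  — dead — no transitions
rest 'bbbabc' ignored (set empty)
end set {} — state 1 not in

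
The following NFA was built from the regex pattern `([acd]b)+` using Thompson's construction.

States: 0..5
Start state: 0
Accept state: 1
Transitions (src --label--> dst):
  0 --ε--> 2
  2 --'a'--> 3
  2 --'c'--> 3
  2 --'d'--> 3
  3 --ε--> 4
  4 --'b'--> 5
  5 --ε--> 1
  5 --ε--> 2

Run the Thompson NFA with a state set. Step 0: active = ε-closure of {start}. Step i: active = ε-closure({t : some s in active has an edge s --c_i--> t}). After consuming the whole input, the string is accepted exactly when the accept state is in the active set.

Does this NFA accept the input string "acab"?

Answer: REJECT

Steps:
initial (ε-close {0}): {0,2}
'a' @ 1: {3,4}
'c' @ 2: {}  — state set empty
rest 'ab' ignored (set empty)
after full input: {}  (accept=1 not in)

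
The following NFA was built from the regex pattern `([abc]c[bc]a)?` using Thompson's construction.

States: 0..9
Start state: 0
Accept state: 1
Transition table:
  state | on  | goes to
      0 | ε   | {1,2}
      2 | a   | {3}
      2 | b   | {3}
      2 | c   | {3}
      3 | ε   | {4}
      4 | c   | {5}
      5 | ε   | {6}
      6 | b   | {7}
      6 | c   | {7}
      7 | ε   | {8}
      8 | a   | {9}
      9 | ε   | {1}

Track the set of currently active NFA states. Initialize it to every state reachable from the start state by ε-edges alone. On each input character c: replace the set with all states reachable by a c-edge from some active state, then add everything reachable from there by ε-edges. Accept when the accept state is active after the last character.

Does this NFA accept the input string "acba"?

Answer: ACCEPT

Trace:
start: ε-closure({0}) = {0,1,2}
'a' @ 1: {3,4}
'c' @ 2: {5,6}
'b' @ 3: {7,8}
'a' @ 4: {1,9}  (accept∈set)
final: {1,9}; accept 1 in set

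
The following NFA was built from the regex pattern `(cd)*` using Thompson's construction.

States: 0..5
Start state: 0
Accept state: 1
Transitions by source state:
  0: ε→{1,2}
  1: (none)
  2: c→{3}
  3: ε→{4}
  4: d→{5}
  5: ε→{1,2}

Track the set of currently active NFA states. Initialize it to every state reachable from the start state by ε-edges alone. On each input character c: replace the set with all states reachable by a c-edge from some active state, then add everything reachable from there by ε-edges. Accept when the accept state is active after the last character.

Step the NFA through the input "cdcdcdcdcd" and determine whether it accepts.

initial (ε-close {0}): {0,1,2}
'c' @ 1: {3,4}
'd' @ 2: {1,2,5}  (accept∈set)
'c' @ 3: {3,4}
'd' @ 4: {1,2,5}  (accept∈set)
'c' @ 5: {3,4}
'd' @ 6: {1,2,5}  (accept∈set)
'c' @ 7: {3,4}
'd' @ 8: {1,2,5}  (accept∈set)
'c' @ 9: {3,4}
'd' @ 10: {1,2,5}  (accept∈set)
end set {1,2,5} — state 1 in

Answer: ACCEPT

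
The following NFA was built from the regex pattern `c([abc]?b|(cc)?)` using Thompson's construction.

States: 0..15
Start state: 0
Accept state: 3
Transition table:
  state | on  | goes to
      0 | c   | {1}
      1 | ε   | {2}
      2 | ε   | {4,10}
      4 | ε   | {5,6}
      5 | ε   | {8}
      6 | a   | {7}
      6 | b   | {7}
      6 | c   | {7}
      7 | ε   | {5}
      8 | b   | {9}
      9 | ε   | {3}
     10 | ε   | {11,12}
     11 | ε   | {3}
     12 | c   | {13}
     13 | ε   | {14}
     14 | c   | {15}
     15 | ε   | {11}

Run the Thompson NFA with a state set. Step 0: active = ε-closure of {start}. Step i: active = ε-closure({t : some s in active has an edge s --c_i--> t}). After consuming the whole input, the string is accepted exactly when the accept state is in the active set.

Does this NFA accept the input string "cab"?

Answer: ACCEPT

Derivation:
initial (ε-close {0}): {0}
'c' @ 1: {1,2,3,4,5,6,8,10,11,12}  (accept∈set)
'a' @ 2: {5,7,8}
'b' @ 3: {3,9}  (accept∈set)
final: {3,9}; accept 3 in set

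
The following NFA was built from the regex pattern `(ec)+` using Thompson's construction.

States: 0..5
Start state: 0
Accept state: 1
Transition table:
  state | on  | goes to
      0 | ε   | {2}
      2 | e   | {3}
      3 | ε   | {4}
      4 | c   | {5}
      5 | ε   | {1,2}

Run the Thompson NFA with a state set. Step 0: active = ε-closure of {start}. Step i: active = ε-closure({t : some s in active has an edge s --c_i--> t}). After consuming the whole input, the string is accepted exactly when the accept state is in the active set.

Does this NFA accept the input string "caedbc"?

Answer: REJECT

Trace:
start: ε-closure({0}) = {0,2}
'c' @ 1: {}  — state set empty
rest 'aedbc' ignored (set empty)
end set {} — state 1 not in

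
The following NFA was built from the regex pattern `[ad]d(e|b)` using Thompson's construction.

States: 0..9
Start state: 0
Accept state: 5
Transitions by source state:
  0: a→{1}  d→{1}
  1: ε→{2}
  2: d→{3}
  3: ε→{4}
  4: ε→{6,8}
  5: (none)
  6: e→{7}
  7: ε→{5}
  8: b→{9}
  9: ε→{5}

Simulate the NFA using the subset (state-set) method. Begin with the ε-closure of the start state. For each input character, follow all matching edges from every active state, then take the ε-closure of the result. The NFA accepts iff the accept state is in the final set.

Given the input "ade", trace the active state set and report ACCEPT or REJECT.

Answer: ACCEPT

Derivation:
initial (ε-close {0}): {0}
'a' @ 1: {1,2}
'd' @ 2: {3,4,6,8}
'e' @ 3: {5,7}  (accept∈set)
after full input: {5,7}  (accept=5 in)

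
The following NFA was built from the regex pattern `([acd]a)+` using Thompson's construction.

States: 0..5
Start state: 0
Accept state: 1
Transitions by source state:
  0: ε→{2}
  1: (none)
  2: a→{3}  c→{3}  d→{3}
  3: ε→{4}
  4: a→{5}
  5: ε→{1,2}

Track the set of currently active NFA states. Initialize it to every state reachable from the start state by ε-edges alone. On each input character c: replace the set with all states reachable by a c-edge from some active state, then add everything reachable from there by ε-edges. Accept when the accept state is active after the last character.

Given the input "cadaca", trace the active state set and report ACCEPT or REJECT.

start: ε-closure({0}) = {0,2}
'c' @ 1: {3,4}
'a' @ 2: {1,2,5}  [accepting]
'd' @ 3: {3,4}
'a' @ 4: {1,2,5}  [accepting]
'c' @ 5: {3,4}
'a' @ 6: {1,2,5}  [accepting]
end set {1,2,5} — state 1 in

Answer: ACCEPT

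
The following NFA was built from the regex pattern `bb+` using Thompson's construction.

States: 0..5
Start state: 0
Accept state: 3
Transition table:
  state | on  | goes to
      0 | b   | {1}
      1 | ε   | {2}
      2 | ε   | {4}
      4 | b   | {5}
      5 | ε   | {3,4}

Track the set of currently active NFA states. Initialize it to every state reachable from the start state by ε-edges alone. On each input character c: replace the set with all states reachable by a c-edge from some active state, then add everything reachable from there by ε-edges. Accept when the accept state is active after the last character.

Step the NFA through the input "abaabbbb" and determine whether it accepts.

start: ε-closure({0}) = {0}
'a' @ 1: {}  — dead — no transitions
rest 'baabbbb' ignored (set empty)
final: {}; accept 3 not in set

Answer: REJECT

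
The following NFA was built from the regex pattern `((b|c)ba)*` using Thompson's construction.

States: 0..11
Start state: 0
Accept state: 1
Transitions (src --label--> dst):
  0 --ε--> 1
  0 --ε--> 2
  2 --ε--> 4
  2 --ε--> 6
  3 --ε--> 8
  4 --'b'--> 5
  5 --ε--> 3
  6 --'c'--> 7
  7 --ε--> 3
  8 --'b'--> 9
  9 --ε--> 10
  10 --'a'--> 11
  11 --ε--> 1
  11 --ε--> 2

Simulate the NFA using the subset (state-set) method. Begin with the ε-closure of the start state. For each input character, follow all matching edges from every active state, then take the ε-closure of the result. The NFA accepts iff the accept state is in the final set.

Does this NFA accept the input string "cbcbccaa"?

initial (ε-close {0}): {0,1,2,4,6}
'c' @ 1: {3,7,8}
'b' @ 2: {9,10}
'c' @ 3: {}  — state set empty
rest 'bccaa' ignored (set empty)
after full input: {}  (accept=1 not in)

Answer: REJECT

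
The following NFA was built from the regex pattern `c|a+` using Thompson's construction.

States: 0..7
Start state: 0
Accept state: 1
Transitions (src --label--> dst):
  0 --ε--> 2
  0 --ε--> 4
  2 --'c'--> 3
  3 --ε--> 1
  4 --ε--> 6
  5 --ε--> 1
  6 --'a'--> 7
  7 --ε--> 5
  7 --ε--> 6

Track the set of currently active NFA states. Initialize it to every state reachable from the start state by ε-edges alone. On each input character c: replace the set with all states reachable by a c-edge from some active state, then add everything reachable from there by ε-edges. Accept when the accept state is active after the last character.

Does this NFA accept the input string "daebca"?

Answer: REJECT

Derivation:
start: ε-closure({0}) = {0,2,4,6}
'd' @ 1: {}  — dead — no transitions
rest 'aebca' ignored (set empty)
end set {} — state 1 not in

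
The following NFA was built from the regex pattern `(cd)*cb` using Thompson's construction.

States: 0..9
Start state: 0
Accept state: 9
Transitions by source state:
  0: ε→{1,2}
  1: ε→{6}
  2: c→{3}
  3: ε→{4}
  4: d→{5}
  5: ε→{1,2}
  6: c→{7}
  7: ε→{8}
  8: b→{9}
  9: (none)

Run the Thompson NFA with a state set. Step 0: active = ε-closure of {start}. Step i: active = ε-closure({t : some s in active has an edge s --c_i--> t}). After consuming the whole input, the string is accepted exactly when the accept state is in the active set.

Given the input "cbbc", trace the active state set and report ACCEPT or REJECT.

initial (ε-close {0}): {0,1,2,6}
'c' @ 1: {3,4,7,8}
'b' @ 2: {9}  ✓accept
'b' @ 3: {}  — state set empty
rest 'c' ignored (set empty)
final: {}; accept 9 not in set

Answer: REJECT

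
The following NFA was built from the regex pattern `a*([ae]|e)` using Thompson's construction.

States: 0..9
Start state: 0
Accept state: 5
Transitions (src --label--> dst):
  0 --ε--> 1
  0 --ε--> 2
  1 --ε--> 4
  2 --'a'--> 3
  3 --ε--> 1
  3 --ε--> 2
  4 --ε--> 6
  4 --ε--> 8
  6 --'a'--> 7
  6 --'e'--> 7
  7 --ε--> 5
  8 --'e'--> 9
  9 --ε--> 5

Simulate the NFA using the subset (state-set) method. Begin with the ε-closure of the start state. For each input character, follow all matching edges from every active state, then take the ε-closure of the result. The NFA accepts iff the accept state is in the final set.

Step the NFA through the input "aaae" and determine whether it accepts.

Answer: ACCEPT

Steps:
S₀ = ε-closure({0}) = {0,1,2,4,6,8}
'a' @ 1: {1,2,3,4,5,6,7,8}  (accept∈set)
'a' @ 2: {1,2,3,4,5,6,7,8}  (accept∈set)
'a' @ 3: {1,2,3,4,5,6,7,8}  (accept∈set)
'e' @ 4: {5,7,9}  (accept∈set)
final: {5,7,9}; accept 5 in set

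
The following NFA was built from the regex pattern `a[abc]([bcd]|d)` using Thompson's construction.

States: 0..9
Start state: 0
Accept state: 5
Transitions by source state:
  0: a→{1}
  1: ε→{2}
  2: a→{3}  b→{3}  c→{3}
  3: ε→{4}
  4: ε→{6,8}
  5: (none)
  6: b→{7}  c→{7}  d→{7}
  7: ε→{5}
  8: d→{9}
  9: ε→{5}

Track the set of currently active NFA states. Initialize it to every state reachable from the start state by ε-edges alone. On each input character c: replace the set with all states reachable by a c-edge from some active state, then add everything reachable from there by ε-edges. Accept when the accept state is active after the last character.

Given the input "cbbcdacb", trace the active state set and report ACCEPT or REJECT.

S₀ = ε-closure({0}) = {0}
'c' @ 1: {}  — state set empty
rest 'bbcdacb' ignored (set empty)
after full input: {}  (accept=5 not in)

Answer: REJECT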